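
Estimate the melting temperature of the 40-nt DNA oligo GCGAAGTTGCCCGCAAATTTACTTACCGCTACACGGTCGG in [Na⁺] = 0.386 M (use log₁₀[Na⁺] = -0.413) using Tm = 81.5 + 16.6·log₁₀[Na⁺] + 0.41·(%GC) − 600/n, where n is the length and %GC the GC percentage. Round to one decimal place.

82.2°C

Length n = 40. Counting bases: T=9, G=10, C=12, A=9
G+C = 22, so %GC = 22/40 × 100 = 55%
Salt term: 16.6 × (-0.413) = -6.856
GC term: 0.41 × 55 = 22.55; length term: −600/40 = −15
Tm = 81.5 + (-6.856) + 22.55 − 15 = 82.194 → 82.2°C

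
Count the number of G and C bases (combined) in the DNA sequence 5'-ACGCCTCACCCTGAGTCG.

12

T=3, C=8, G=4, A=3
G+C = 4 + 8 = 12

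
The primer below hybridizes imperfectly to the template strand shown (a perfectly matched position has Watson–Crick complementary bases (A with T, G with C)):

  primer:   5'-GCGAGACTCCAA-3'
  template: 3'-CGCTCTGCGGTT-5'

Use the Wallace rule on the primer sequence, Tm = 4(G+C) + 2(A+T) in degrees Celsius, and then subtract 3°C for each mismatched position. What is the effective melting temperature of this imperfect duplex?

35°C

Primer base counts: A=4, T=1, G=3, C=4 → A+T=5, G+C=7
Perfect-match Tm = 2(5) + 4(7) = 10 + 28 = 38°C
Mismatches (positions where the bases are not complementary): 1 (at position 8)
Effective Tm = 38 − 1×3 = 38 − 3 = 35°C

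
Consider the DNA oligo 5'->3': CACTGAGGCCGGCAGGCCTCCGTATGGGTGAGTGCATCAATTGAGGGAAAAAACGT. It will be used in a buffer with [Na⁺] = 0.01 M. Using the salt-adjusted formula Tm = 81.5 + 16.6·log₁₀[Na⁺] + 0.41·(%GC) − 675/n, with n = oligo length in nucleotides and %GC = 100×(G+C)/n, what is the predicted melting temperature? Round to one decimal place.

58.9°C

Length n = 56. A=15, G=19, T=10, C=12
G+C = 31, so %GC = 31/56 × 100 = 55.357%
Salt term: 16.6 × (-2) = -33.2
GC term: 0.41 × 55.357 = 22.696; length term: −675/56 = −12.054
Tm = 81.5 + (-33.2) + 22.696 − 12.054 = 58.942 → 58.9°C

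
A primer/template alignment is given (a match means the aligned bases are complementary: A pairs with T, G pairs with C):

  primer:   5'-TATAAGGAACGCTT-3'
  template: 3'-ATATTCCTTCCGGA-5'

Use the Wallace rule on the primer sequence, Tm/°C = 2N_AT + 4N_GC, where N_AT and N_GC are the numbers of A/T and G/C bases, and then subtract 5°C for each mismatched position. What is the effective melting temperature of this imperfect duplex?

28°C

Primer base counts: A=5, T=4, G=3, C=2 → A+T=9, G+C=5
Perfect-match Tm = 2(9) + 4(5) = 18 + 20 = 38°C
Mismatches (positions where the bases are not complementary): 2 (at positions 10, 13)
Effective Tm = 38 − 2×5 = 38 − 10 = 28°C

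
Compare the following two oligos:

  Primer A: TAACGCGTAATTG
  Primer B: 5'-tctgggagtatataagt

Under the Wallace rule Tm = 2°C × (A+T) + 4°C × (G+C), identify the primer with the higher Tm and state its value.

Primer B, 46°C

Primer A: A+T=8, G+C=5 → Tm = 2(8)+4(5) = 36°C
Primer B: A+T=11, G+C=6 → Tm = 2(11)+4(6) = 46°C
36°C vs 46°C → primer B is higher.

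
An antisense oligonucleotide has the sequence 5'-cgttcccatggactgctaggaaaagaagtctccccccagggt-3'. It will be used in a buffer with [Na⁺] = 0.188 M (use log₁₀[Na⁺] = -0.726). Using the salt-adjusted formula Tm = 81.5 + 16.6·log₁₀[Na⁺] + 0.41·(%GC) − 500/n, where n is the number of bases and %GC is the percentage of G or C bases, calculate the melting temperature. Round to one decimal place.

Length n = 42. Base counts: T=8, G=11, A=10, C=13
G+C = 24, so %GC = 24/42 × 100 = 57.143%
Salt term: 16.6 × (-0.726) = -12.052
GC term: 0.41 × 57.143 = 23.429; length term: −500/42 = −11.905
Tm = 81.5 + (-12.052) + 23.429 − 11.905 = 80.972 → 81.0°C

81.0°C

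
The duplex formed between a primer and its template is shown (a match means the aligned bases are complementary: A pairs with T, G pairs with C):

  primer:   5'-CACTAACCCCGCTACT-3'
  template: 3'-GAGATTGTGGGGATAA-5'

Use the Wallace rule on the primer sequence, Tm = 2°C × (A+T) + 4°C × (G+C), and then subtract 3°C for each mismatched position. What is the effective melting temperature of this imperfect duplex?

38°C

Primer base counts: A=4, T=3, G=1, C=8 → A+T=7, G+C=9
Perfect-match Tm = 2(7) + 4(9) = 14 + 36 = 50°C
Mismatches (positions where the bases are not complementary): 4 (at positions 2, 8, 11, 15)
Effective Tm = 50 − 4×3 = 50 − 12 = 38°C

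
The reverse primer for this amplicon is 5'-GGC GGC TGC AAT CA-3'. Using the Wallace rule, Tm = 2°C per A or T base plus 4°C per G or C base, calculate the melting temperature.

46°C

Base counts: C=4, G=5, T=2, A=3
AT pairs contribute 5, GC pairs contribute 9.
Tm = 4·9 + 2·5 = 36 + 10 = 46°C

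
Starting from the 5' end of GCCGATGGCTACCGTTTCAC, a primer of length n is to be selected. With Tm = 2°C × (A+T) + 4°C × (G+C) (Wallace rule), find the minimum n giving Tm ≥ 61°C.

n = 20

First 19 bases: GCCGATGGCTACCGTTTCA → Tm = 60°C (< 61°C)
First 20 bases: GCCGATGGCTACCGTTTCAC → Tm = 64°C (≥ 61°C)
Each additional base adds 2°C (A/T) or 4°C (G/C), so Tm is non-decreasing in n; n = 20 is the first length to reach 61°C.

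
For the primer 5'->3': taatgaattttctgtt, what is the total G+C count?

Counting bases: G=2, C=1, T=9, A=4
Total G or C: 2 + 1 = 3

3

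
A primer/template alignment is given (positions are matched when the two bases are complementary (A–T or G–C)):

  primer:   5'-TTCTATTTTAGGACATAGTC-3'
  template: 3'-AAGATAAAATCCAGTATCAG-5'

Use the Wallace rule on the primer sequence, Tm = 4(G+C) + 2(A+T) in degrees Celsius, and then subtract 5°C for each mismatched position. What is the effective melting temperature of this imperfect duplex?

Primer base counts: A=5, T=9, G=3, C=3 → A+T=14, G+C=6
Perfect-match Tm = 2(14) + 4(6) = 28 + 24 = 52°C
Mismatches (positions where the bases are not complementary): 1 (at position 13)
Effective Tm = 52 − 1×5 = 52 − 5 = 47°C

47°C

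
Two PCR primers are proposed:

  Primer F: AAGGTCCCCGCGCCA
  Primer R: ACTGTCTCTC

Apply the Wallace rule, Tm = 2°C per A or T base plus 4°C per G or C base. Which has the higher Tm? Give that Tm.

Primer F, 52°C

Primer F: A+T=4, G+C=11 → Tm = 2(4)+4(11) = 52°C
Primer R: A+T=5, G+C=5 → Tm = 2(5)+4(5) = 30°C
52°C vs 30°C → primer F is higher.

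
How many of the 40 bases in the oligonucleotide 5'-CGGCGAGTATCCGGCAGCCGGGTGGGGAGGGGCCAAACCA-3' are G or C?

29

G=18, A=8, C=11, T=3
G+C = 18 + 11 = 29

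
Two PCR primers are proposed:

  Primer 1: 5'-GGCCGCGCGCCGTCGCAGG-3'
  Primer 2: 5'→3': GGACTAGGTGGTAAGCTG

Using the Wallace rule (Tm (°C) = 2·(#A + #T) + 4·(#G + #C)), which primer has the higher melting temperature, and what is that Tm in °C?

Primer 1: A+T=2, G+C=17 → Tm = 2(2)+4(17) = 72°C
Primer 2: A+T=8, G+C=10 → Tm = 2(8)+4(10) = 56°C
72°C vs 56°C → primer 1 is higher.

Primer 1, 72°C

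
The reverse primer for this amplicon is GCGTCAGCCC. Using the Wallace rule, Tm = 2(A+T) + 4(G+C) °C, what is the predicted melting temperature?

Base counts: A=1, G=3, C=5, T=1
AT pairs contribute 2, GC pairs contribute 8.
Tm = 4·8 + 2·2 = 32 + 4 = 36°C

36°C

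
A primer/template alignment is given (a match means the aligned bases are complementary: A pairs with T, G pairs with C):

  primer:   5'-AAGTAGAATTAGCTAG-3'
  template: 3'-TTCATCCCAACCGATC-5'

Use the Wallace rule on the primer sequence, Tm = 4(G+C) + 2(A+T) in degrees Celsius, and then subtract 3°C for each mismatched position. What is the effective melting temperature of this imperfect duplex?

Primer base counts: A=7, T=4, G=4, C=1 → A+T=11, G+C=5
Perfect-match Tm = 2(11) + 4(5) = 22 + 20 = 42°C
Mismatches (positions where the bases are not complementary): 3 (at positions 7, 8, 11)
Effective Tm = 42 − 3×3 = 42 − 9 = 33°C

33°C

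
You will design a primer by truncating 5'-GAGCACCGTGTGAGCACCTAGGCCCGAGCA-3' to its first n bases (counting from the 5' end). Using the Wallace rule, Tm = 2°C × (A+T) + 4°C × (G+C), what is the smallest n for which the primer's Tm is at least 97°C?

First 28 bases: GAGCACCGTGTGAGCACCTAGGCCCGAG → Tm = 94°C (< 97°C)
First 29 bases: GAGCACCGTGTGAGCACCTAGGCCCGAGC → Tm = 98°C (≥ 97°C)
Since every base adds ≥2°C, Tm only increases with n, so the threshold is first crossed at n = 29.

n = 29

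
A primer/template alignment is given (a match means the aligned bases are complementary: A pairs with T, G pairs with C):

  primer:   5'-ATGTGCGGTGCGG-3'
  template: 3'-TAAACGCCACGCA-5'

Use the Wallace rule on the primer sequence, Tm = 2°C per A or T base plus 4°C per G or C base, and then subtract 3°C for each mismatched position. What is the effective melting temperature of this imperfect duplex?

38°C

Primer base counts: A=1, T=3, G=7, C=2 → A+T=4, G+C=9
Perfect-match Tm = 2(4) + 4(9) = 8 + 36 = 44°C
Mismatches (positions where the bases are not complementary): 2 (at positions 3, 13)
Effective Tm = 44 − 2×3 = 44 − 6 = 38°C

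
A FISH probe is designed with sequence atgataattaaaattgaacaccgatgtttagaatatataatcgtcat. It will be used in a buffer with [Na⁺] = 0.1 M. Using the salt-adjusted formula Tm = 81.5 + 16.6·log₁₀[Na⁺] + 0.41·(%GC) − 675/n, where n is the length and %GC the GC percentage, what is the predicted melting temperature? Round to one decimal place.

60.1°C

Length n = 47. Scanning the sequence gives T=16, C=5, A=20, G=6.
G+C = 11, so %GC = 11/47 × 100 = 23.404%
Salt term: 16.6 × (-1) = -16.6
GC term: 0.41 × 23.404 = 9.596; length term: −675/47 = −14.362
Tm = 81.5 + (-16.6) + 9.596 − 14.362 = 60.134 → 60.1°C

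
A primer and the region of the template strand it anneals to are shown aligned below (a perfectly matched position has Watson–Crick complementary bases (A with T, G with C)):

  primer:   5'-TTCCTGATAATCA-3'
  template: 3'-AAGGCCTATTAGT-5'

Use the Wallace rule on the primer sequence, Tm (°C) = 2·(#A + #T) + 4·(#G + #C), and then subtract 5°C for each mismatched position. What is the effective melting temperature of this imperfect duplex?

Primer base counts: A=4, T=5, G=1, C=3 → A+T=9, G+C=4
Perfect-match Tm = 2(9) + 4(4) = 18 + 16 = 34°C
Mismatches (positions where the bases are not complementary): 1 (at position 5)
Effective Tm = 34 − 1×5 = 34 − 5 = 29°C

29°C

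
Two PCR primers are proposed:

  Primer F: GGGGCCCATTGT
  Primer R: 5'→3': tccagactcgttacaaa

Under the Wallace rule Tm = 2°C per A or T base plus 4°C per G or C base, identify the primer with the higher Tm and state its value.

Primer F: A+T=4, G+C=8 → Tm = 2(4)+4(8) = 40°C
Primer R: A+T=10, G+C=7 → Tm = 2(10)+4(7) = 48°C
40°C vs 48°C → primer R is higher.

Primer R, 48°C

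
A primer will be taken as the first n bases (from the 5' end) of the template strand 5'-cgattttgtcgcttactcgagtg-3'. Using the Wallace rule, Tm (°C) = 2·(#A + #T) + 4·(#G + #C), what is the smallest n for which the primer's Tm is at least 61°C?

First 20 bases: CGATTTTGTCGCTTACTCGA → Tm = 58°C (< 61°C)
First 21 bases: CGATTTTGTCGCTTACTCGAG → Tm = 62°C (≥ 61°C)
Since every base adds ≥2°C, Tm only increases with n, so the threshold is first crossed at n = 21.

n = 21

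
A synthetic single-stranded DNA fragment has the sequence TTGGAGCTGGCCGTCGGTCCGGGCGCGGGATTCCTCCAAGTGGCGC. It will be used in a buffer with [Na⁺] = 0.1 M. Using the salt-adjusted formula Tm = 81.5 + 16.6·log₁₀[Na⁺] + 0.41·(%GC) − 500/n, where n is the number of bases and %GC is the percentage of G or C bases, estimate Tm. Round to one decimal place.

83.4°C

Length n = 46. Base counts: A=4, G=19, T=9, C=14
G+C = 33, so %GC = 33/46 × 100 = 71.739%
Salt term: 16.6 × (-1) = -16.6
GC term: 0.41 × 71.739 = 29.413; length term: −500/46 = −10.87
Tm = 81.5 + (-16.6) + 29.413 − 10.87 = 83.443 → 83.4°C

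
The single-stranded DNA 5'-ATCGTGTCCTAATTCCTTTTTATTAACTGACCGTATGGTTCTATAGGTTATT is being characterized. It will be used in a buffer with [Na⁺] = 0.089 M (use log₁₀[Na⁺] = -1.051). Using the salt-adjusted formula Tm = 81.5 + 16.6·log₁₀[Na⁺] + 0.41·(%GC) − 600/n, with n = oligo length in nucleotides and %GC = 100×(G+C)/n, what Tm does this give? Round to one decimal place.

65.9°C

Length n = 52. T=24, G=8, A=11, C=9
G+C = 17, so %GC = 17/52 × 100 = 32.692%
Salt term: 16.6 × (-1.051) = -17.447
GC term: 0.41 × 32.692 = 13.404; length term: −600/52 = −11.538
Tm = 81.5 + (-17.447) + 13.404 − 11.538 = 65.919 → 65.9°C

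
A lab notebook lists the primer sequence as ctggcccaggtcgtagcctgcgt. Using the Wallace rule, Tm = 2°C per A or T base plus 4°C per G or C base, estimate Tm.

78°C

Counting bases: T=5, G=8, C=8, A=2
So N_AT = 7 and N_GC = 16.
Tm = 2×7 + 4×16 = 78°C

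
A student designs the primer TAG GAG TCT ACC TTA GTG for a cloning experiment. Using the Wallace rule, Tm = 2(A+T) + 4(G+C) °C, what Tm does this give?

Base counts: G=5, A=4, T=6, C=3
AT pairs contribute 10, GC pairs contribute 8.
Tm = 2(10) + 4(8) = 20 + 32 = 52°C

52°C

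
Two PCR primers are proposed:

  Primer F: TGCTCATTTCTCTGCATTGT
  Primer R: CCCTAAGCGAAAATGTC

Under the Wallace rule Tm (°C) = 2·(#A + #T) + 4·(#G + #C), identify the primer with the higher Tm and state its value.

Primer F: A+T=12, G+C=8 → Tm = 2(12)+4(8) = 56°C
Primer R: A+T=9, G+C=8 → Tm = 2(9)+4(8) = 50°C
56°C vs 50°C → primer F is higher.

Primer F, 56°C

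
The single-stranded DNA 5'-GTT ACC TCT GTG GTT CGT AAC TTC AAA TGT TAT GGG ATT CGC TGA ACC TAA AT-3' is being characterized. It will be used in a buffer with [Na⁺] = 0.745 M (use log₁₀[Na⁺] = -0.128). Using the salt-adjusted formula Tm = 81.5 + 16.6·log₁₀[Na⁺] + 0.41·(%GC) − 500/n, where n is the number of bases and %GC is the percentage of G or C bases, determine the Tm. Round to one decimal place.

86.2°C

Length n = 53. Base counts: C=10, G=11, T=19, A=13
G+C = 21, so %GC = 21/53 × 100 = 39.623%
Salt term: 16.6 × (-0.128) = -2.125
GC term: 0.41 × 39.623 = 16.245; length term: −500/53 = −9.434
Tm = 81.5 + (-2.125) + 16.245 − 9.434 = 86.186 → 86.2°C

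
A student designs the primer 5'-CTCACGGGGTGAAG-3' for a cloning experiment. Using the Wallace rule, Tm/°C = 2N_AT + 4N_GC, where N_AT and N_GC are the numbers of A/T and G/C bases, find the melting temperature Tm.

Counting bases: G=6, A=3, T=2, C=3
AT pairs contribute 5, GC pairs contribute 9.
Tm = 2(5) + 4(9) = 10 + 36 = 46°C

46°C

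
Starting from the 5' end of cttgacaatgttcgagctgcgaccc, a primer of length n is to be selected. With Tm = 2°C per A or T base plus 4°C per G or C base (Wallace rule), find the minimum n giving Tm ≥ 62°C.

First 20 bases: CTTGACAATGTTCGAGCTGC → Tm = 60°C (< 62°C)
First 21 bases: CTTGACAATGTTCGAGCTGCG → Tm = 64°C (≥ 62°C)
Since every base adds ≥2°C, Tm only increases with n, so the threshold is first crossed at n = 21.

n = 21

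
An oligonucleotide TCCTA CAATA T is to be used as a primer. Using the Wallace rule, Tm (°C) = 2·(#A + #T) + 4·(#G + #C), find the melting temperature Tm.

28°C

Base counts: T=4, G=0, A=4, C=3
AT pairs contribute 8, GC pairs contribute 3.
Tm = 4·3 + 2·8 = 12 + 16 = 28°C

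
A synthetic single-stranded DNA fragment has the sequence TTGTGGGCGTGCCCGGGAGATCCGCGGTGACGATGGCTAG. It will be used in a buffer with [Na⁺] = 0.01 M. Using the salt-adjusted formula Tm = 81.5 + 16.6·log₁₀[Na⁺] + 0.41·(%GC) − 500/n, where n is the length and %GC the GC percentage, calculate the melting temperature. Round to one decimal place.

63.5°C

Length n = 40. G=18, C=9, A=5, T=8
G+C = 27, so %GC = 27/40 × 100 = 67.5%
Salt term: 16.6 × (-2) = -33.2
GC term: 0.41 × 67.5 = 27.675; length term: −500/40 = −12.5
Tm = 81.5 + (-33.2) + 27.675 − 12.5 = 63.475 → 63.5°C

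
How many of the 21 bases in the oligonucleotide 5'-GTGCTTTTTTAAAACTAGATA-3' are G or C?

5

G=3, T=9, C=2, A=7
Total G or C: 3 + 2 = 5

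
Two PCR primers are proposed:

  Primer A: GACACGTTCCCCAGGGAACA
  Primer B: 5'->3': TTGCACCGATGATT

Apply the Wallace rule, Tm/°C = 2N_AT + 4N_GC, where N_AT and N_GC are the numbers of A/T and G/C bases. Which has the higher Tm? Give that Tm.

Primer A, 64°C

Primer A: A+T=8, G+C=12 → Tm = 2(8)+4(12) = 64°C
Primer B: A+T=8, G+C=6 → Tm = 2(8)+4(6) = 40°C
64°C vs 40°C → primer A is higher.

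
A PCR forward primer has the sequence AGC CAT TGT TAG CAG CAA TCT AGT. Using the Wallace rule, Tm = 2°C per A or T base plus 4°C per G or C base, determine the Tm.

Base counts: A=7, C=5, T=7, G=5
A+T = 14, G+C = 10
Tm = 4·10 + 2·14 = 40 + 28 = 68°C

68°C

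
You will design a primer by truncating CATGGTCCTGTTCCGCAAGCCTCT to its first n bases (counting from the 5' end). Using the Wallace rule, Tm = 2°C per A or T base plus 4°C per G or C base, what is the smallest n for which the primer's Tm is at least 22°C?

First 6 bases: CATGGT → Tm = 18°C (< 22°C)
First 7 bases: CATGGTC → Tm = 22°C (≥ 22°C)
Since every base adds ≥2°C, Tm only increases with n, so the threshold is first crossed at n = 7.

n = 7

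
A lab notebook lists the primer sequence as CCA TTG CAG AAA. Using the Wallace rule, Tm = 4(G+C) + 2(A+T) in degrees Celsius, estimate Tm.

Base counts: G=2, T=2, A=5, C=3
A+T = 7, G+C = 5
Tm = 4·5 + 2·7 = 20 + 14 = 34°C

34°C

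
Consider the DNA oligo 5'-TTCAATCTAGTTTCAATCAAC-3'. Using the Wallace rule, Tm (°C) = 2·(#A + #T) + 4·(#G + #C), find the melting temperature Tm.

54°C

Counting bases: C=5, G=1, A=7, T=8
A+T = 15, G+C = 6
Tm = 4·6 + 2·15 = 24 + 30 = 54°C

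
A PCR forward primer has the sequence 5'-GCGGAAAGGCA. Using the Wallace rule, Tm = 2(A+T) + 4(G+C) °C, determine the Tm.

Counting bases: T=0, C=2, G=5, A=4
So N_AT = 4 and N_GC = 7.
Tm = 2(4) + 4(7) = 8 + 28 = 36°C

36°C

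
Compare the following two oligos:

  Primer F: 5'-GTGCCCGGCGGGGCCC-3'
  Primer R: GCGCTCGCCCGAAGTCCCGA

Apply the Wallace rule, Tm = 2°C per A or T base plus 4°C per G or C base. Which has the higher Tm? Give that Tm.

Primer F: A+T=1, G+C=15 → Tm = 2(1)+4(15) = 62°C
Primer R: A+T=5, G+C=15 → Tm = 2(5)+4(15) = 70°C
62°C vs 70°C → primer R is higher.

Primer R, 70°C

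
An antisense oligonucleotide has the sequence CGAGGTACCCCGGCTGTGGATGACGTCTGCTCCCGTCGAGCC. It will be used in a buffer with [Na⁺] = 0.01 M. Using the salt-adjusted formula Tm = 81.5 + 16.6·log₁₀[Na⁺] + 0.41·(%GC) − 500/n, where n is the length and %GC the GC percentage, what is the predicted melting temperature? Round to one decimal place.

64.7°C

Length n = 42. C=15, A=5, T=8, G=14
G+C = 29, so %GC = 29/42 × 100 = 69.048%
Salt term: 16.6 × (-2) = -33.2
GC term: 0.41 × 69.048 = 28.31; length term: −500/42 = −11.905
Tm = 81.5 + (-33.2) + 28.31 − 11.905 = 64.705 → 64.7°C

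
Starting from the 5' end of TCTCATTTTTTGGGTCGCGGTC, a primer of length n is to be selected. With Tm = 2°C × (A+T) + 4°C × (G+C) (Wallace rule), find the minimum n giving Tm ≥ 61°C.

First 20 bases: TCTCATTTTTTGGGTCGCGG → Tm = 60°C (< 61°C)
First 21 bases: TCTCATTTTTTGGGTCGCGGT → Tm = 62°C (≥ 61°C)
Since every base adds ≥2°C, Tm only increases with n, so the threshold is first crossed at n = 21.

n = 21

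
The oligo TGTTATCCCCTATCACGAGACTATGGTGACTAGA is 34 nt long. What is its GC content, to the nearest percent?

44%

Counting bases: C=8, A=9, T=10, G=7
G+C = 7 + 8 = 15 out of 34 bases
%GC = 15/34 × 100 = 44.12% ≈ 44%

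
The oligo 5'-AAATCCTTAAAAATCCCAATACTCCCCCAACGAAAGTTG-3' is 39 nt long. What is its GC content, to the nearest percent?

38%

A=16, C=12, T=8, G=3
G+C = 3 + 12 = 15 out of 39 bases
%GC = 15/39 × 100 = 38.46% ≈ 38%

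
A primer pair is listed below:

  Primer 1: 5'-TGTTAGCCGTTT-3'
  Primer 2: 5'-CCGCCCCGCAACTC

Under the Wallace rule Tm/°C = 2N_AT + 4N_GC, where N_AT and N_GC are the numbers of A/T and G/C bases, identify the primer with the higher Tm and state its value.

Primer 2, 50°C

Primer 1: A+T=7, G+C=5 → Tm = 2(7)+4(5) = 34°C
Primer 2: A+T=3, G+C=11 → Tm = 2(3)+4(11) = 50°C
34°C vs 50°C → primer 2 is higher.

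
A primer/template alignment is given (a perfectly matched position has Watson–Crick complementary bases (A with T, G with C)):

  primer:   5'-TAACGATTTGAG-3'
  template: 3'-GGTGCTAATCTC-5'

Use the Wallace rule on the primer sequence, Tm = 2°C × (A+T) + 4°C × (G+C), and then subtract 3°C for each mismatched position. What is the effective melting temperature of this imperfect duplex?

Primer base counts: A=4, T=4, G=3, C=1 → A+T=8, G+C=4
Perfect-match Tm = 2(8) + 4(4) = 16 + 16 = 32°C
Mismatches (positions where the bases are not complementary): 3 (at positions 1, 2, 9)
Effective Tm = 32 − 3×3 = 32 − 9 = 23°C

23°C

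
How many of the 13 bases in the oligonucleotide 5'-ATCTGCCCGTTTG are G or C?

7

C=4, G=3, T=5, A=1
Total G or C: 3 + 4 = 7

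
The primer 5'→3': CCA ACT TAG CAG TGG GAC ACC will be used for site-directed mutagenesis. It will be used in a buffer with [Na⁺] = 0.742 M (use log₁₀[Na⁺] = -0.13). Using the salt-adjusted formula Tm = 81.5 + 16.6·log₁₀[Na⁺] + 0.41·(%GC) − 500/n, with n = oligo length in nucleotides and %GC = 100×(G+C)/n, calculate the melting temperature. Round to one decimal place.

Length n = 21. Scanning the sequence gives A=6, C=7, T=3, G=5.
G+C = 12, so %GC = 12/21 × 100 = 57.143%
Salt term: 16.6 × (-0.13) = -2.158
GC term: 0.41 × 57.143 = 23.429; length term: −500/21 = −23.81
Tm = 81.5 + (-2.158) + 23.429 − 23.81 = 78.961 → 79.0°C

79.0°C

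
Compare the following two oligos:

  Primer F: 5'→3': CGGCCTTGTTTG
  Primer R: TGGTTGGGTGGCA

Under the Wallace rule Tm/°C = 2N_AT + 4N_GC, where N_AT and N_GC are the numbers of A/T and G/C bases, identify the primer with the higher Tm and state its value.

Primer F: A+T=5, G+C=7 → Tm = 2(5)+4(7) = 38°C
Primer R: A+T=5, G+C=8 → Tm = 2(5)+4(8) = 42°C
38°C vs 42°C → primer R is higher.

Primer R, 42°C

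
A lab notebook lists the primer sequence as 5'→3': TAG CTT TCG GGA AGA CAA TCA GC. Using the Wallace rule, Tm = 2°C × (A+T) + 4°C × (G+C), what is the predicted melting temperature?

68°C

Scanning the sequence gives C=5, T=5, G=6, A=7.
A+T = 12, G+C = 11
Tm = 2×12 + 4×11 = 68°C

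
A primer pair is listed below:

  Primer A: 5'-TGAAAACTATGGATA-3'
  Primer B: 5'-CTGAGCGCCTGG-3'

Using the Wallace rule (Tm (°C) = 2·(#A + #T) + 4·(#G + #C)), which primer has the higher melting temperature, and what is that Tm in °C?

Primer A: A+T=11, G+C=4 → Tm = 2(11)+4(4) = 38°C
Primer B: A+T=3, G+C=9 → Tm = 2(3)+4(9) = 42°C
38°C vs 42°C → primer B is higher.

Primer B, 42°C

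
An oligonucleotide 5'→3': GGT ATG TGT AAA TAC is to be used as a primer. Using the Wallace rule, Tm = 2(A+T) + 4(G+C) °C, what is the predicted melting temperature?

40°C

Scanning the sequence gives A=5, G=4, C=1, T=5.
A+T = 10, G+C = 5
Tm = 4·5 + 2·10 = 20 + 20 = 40°C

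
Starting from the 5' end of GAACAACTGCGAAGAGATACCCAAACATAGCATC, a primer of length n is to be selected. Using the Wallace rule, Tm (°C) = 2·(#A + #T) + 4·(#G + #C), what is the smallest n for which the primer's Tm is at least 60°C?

n = 21

First 20 bases: GAACAACTGCGAAGAGATAC → Tm = 58°C (< 60°C)
First 21 bases: GAACAACTGCGAAGAGATACC → Tm = 62°C (≥ 60°C)
Each additional base adds 2°C (A/T) or 4°C (G/C), so Tm is non-decreasing in n; n = 21 is the first length to reach 60°C.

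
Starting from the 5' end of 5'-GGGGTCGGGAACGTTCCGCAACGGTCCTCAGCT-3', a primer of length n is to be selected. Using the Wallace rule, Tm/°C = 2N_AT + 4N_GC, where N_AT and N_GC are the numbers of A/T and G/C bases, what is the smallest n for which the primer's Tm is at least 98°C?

n = 29

First 28 bases: GGGGTCGGGAACGTTCCGCAACGGTCCT → Tm = 94°C (< 98°C)
First 29 bases: GGGGTCGGGAACGTTCCGCAACGGTCCTC → Tm = 98°C (≥ 98°C)
Since every base adds ≥2°C, Tm only increases with n, so the threshold is first crossed at n = 29.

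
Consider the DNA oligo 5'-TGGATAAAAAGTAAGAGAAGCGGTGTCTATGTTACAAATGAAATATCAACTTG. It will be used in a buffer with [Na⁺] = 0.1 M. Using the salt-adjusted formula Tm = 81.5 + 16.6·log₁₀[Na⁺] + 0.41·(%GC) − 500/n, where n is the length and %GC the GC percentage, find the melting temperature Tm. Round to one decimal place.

68.6°C

Length n = 53. Counting bases: A=22, T=14, G=12, C=5
G+C = 17, so %GC = 17/53 × 100 = 32.075%
Salt term: 16.6 × (-1) = -16.6
GC term: 0.41 × 32.075 = 13.151; length term: −500/53 = −9.434
Tm = 81.5 + (-16.6) + 13.151 − 9.434 = 68.617 → 68.6°C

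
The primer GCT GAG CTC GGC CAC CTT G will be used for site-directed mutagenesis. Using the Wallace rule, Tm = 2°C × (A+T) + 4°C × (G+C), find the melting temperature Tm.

64°C

Base counts: C=7, T=4, A=2, G=6
AT pairs contribute 6, GC pairs contribute 13.
Tm = 2(6) + 4(13) = 12 + 52 = 64°C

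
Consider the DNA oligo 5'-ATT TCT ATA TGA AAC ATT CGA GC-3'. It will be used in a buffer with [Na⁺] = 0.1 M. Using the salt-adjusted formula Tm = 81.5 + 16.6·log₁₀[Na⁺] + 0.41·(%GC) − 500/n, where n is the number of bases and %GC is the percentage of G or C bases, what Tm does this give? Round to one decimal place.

55.6°C

Length n = 23. G=3, T=8, A=8, C=4
G+C = 7, so %GC = 7/23 × 100 = 30.435%
Salt term: 16.6 × (-1) = -16.6
GC term: 0.41 × 30.435 = 12.478; length term: −500/23 = −21.739
Tm = 81.5 + (-16.6) + 12.478 − 21.739 = 55.639 → 55.6°C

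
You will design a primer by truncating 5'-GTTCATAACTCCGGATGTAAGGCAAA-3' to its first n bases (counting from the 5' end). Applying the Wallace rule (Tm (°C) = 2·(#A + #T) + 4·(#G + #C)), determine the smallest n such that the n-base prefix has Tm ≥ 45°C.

First 15 bases: GTTCATAACTCCGGA → Tm = 44°C (< 45°C)
First 16 bases: GTTCATAACTCCGGAT → Tm = 46°C (≥ 45°C)
Since every base adds ≥2°C, Tm only increases with n, so the threshold is first crossed at n = 16.

n = 16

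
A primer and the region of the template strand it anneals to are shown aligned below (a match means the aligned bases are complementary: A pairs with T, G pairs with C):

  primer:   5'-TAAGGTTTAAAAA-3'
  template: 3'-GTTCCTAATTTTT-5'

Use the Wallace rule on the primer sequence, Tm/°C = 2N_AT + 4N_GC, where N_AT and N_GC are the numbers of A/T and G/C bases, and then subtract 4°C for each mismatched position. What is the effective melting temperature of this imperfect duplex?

Primer base counts: A=7, T=4, G=2, C=0 → A+T=11, G+C=2
Perfect-match Tm = 2(11) + 4(2) = 22 + 8 = 30°C
Mismatches (positions where the bases are not complementary): 2 (at positions 1, 6)
Effective Tm = 30 − 2×4 = 30 − 8 = 22°C

22°C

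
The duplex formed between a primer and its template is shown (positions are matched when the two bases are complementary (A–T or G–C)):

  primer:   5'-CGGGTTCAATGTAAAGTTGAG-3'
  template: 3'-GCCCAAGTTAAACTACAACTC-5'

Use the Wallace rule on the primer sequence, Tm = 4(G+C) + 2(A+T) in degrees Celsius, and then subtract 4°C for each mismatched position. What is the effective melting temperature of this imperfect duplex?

48°C

Primer base counts: A=6, T=6, G=7, C=2 → A+T=12, G+C=9
Perfect-match Tm = 2(12) + 4(9) = 24 + 36 = 60°C
Mismatches (positions where the bases are not complementary): 3 (at positions 11, 13, 15)
Effective Tm = 60 − 3×4 = 60 − 12 = 48°C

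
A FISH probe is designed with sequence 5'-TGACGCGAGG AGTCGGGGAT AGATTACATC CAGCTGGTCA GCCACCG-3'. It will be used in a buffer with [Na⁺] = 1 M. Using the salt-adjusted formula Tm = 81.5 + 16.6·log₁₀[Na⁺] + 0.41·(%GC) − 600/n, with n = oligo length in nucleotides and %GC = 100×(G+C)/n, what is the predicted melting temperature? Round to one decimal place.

Length n = 47. G=16, T=8, C=12, A=11
G+C = 28, so %GC = 28/47 × 100 = 59.574%
Salt term: 16.6 × (0) = 0
GC term: 0.41 × 59.574 = 24.425; length term: −600/47 = −12.766
Tm = 81.5 + (0) + 24.425 − 12.766 = 93.159 → 93.2°C

93.2°C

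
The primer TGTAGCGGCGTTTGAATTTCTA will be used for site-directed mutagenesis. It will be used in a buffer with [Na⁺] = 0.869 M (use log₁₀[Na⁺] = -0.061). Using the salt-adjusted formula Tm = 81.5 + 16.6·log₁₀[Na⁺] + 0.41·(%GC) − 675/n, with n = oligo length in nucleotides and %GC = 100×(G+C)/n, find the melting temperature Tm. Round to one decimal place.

66.6°C

Length n = 22. C=3, G=6, A=4, T=9
G+C = 9, so %GC = 9/22 × 100 = 40.909%
Salt term: 16.6 × (-0.061) = -1.013
GC term: 0.41 × 40.909 = 16.773; length term: −675/22 = −30.682
Tm = 81.5 + (-1.013) + 16.773 − 30.682 = 66.578 → 66.6°C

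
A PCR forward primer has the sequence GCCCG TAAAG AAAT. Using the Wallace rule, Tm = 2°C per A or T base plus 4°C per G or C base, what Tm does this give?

40°C

Base counts: G=3, A=6, C=3, T=2
So N_AT = 8 and N_GC = 6.
Tm = 2(8) + 4(6) = 16 + 24 = 40°C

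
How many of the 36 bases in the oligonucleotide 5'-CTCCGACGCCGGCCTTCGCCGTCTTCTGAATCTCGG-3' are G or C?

Counting bases: T=9, G=9, C=15, A=3
G+C = 9 + 15 = 24

24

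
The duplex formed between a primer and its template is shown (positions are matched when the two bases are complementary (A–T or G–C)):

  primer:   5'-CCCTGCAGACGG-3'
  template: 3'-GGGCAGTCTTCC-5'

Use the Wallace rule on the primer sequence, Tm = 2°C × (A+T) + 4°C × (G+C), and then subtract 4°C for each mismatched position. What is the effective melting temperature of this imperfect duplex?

30°C

Primer base counts: A=2, T=1, G=4, C=5 → A+T=3, G+C=9
Perfect-match Tm = 2(3) + 4(9) = 6 + 36 = 42°C
Mismatches (positions where the bases are not complementary): 3 (at positions 4, 5, 10)
Effective Tm = 42 − 3×4 = 42 − 12 = 30°C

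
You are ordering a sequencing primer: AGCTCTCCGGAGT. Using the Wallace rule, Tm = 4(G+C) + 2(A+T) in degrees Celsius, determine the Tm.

42°C

Scanning the sequence gives A=2, C=4, T=3, G=4.
AT pairs contribute 5, GC pairs contribute 8.
Tm = 4·8 + 2·5 = 32 + 10 = 42°C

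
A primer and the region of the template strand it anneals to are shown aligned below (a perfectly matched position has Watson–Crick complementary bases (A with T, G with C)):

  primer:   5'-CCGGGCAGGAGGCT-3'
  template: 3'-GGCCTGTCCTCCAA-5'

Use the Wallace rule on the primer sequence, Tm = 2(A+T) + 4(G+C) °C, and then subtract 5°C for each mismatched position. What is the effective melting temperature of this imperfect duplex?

Primer base counts: A=2, T=1, G=7, C=4 → A+T=3, G+C=11
Perfect-match Tm = 2(3) + 4(11) = 6 + 44 = 50°C
Mismatches (positions where the bases are not complementary): 2 (at positions 5, 13)
Effective Tm = 50 − 2×5 = 50 − 10 = 40°C

40°C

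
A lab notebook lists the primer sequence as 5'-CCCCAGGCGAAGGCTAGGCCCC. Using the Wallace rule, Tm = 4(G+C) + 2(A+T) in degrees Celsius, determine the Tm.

Counting bases: T=1, G=7, C=10, A=4
AT pairs contribute 5, GC pairs contribute 17.
Tm = 2×5 + 4×17 = 78°C

78°C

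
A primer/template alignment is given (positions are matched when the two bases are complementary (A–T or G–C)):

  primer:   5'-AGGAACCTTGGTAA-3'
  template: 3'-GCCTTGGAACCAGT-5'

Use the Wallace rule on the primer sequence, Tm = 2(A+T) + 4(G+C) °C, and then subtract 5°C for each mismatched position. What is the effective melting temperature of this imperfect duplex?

Primer base counts: A=5, T=3, G=4, C=2 → A+T=8, G+C=6
Perfect-match Tm = 2(8) + 4(6) = 16 + 24 = 40°C
Mismatches (positions where the bases are not complementary): 2 (at positions 1, 13)
Effective Tm = 40 − 2×5 = 40 − 10 = 30°C

30°C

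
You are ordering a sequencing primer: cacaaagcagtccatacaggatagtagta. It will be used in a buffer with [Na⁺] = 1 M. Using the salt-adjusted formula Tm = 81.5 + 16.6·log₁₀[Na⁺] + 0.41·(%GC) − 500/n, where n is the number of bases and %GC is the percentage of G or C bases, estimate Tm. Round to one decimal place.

81.2°C

Length n = 29. Counting bases: C=6, G=6, T=5, A=12
G+C = 12, so %GC = 12/29 × 100 = 41.379%
Salt term: 16.6 × (0) = 0
GC term: 0.41 × 41.379 = 16.965; length term: −500/29 = −17.241
Tm = 81.5 + (0) + 16.965 − 17.241 = 81.224 → 81.2°C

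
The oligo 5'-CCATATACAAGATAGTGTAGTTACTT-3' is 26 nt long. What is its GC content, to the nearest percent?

Scanning the sequence gives A=9, C=4, T=9, G=4.
G+C = 4 + 4 = 8 out of 26 bases
%GC = 8/26 × 100 = 30.77% ≈ 31%

31%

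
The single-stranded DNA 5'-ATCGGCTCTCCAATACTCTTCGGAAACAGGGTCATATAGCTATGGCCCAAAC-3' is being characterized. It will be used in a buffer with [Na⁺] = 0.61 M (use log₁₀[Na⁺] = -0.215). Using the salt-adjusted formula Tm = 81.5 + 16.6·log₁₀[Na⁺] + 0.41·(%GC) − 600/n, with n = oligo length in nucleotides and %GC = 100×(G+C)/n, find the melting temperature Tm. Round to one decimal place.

Length n = 52. Scanning the sequence gives T=12, C=15, A=15, G=10.
G+C = 25, so %GC = 25/52 × 100 = 48.077%
Salt term: 16.6 × (-0.215) = -3.569
GC term: 0.41 × 48.077 = 19.712; length term: −600/52 = −11.538
Tm = 81.5 + (-3.569) + 19.712 − 11.538 = 86.105 → 86.1°C

86.1°C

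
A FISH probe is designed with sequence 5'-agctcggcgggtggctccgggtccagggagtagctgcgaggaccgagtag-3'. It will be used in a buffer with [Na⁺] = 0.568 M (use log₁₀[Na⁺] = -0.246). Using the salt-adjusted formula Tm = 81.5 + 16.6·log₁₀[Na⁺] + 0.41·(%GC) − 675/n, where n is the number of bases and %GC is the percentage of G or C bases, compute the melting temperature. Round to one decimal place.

92.6°C

Length n = 50. Base counts: C=12, G=23, A=8, T=7
G+C = 35, so %GC = 35/50 × 100 = 70%
Salt term: 16.6 × (-0.246) = -4.084
GC term: 0.41 × 70 = 28.7; length term: −675/50 = −13.5
Tm = 81.5 + (-4.084) + 28.7 − 13.5 = 92.616 → 92.6°C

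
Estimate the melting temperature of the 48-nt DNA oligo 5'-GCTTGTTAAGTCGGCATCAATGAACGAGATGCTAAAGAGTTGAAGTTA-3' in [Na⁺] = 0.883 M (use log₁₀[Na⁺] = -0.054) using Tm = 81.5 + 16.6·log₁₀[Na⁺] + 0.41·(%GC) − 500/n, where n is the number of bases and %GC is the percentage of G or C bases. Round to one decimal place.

Length n = 48. C=6, T=13, G=13, A=16
G+C = 19, so %GC = 19/48 × 100 = 39.583%
Salt term: 16.6 × (-0.054) = -0.896
GC term: 0.41 × 39.583 = 16.229; length term: −500/48 = −10.417
Tm = 81.5 + (-0.896) + 16.229 − 10.417 = 86.416 → 86.4°C

86.4°C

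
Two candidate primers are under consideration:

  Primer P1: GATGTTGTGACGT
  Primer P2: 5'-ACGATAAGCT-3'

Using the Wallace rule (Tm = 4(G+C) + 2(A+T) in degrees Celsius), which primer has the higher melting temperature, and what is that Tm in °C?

Primer P1: A+T=7, G+C=6 → Tm = 2(7)+4(6) = 38°C
Primer P2: A+T=6, G+C=4 → Tm = 2(6)+4(4) = 28°C
38°C vs 28°C → primer P1 is higher.

Primer P1, 38°C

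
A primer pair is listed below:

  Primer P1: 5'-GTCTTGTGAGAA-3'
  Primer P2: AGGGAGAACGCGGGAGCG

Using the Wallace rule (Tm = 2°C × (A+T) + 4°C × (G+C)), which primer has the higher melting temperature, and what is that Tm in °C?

Primer P2, 62°C

Primer P1: A+T=7, G+C=5 → Tm = 2(7)+4(5) = 34°C
Primer P2: A+T=5, G+C=13 → Tm = 2(5)+4(13) = 62°C
34°C vs 62°C → primer P2 is higher.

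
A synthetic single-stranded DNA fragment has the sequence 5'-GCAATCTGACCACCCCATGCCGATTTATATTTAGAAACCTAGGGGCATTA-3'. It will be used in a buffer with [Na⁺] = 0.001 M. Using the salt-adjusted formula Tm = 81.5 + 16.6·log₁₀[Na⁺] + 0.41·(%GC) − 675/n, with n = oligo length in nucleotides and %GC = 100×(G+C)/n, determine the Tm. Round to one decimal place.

36.2°C

Length n = 50. Base counts: T=13, G=9, A=15, C=13
G+C = 22, so %GC = 22/50 × 100 = 44%
Salt term: 16.6 × (-3) = -49.8
GC term: 0.41 × 44 = 18.04; length term: −675/50 = −13.5
Tm = 81.5 + (-49.8) + 18.04 − 13.5 = 36.24 → 36.2°C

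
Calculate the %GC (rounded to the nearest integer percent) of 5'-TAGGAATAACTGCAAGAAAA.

30%

Scanning the sequence gives C=2, G=4, T=3, A=11.
G+C = 4 + 2 = 6 out of 20 bases
%GC = 6/20 × 100 = 30% ≈ 30%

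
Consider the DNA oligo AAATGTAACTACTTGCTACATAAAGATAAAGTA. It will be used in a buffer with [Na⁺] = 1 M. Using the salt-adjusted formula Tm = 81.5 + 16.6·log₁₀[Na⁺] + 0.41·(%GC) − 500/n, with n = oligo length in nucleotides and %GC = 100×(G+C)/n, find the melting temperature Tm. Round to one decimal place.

Length n = 33. Scanning the sequence gives T=9, G=4, A=16, C=4.
G+C = 8, so %GC = 8/33 × 100 = 24.242%
Salt term: 16.6 × (0) = 0
GC term: 0.41 × 24.242 = 9.939; length term: −500/33 = −15.152
Tm = 81.5 + (0) + 9.939 − 15.152 = 76.287 → 76.3°C

76.3°C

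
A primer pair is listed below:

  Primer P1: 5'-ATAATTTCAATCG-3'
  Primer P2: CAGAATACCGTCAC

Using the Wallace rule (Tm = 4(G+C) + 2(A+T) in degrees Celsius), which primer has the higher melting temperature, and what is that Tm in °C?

Primer P1: A+T=10, G+C=3 → Tm = 2(10)+4(3) = 32°C
Primer P2: A+T=7, G+C=7 → Tm = 2(7)+4(7) = 42°C
32°C vs 42°C → primer P2 is higher.

Primer P2, 42°C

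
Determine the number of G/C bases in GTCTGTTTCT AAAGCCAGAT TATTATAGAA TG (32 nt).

Scanning the sequence gives A=10, G=6, C=4, T=12.
G+C = 6 + 4 = 10

10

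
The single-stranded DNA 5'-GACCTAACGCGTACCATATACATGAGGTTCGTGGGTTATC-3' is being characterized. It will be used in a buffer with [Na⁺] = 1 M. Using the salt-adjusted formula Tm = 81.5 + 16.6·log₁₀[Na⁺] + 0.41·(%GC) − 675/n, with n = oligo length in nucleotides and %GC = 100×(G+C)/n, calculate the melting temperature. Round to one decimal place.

84.1°C

Length n = 40. T=11, C=9, A=10, G=10
G+C = 19, so %GC = 19/40 × 100 = 47.5%
Salt term: 16.6 × (0) = 0
GC term: 0.41 × 47.5 = 19.475; length term: −675/40 = −16.875
Tm = 81.5 + (0) + 19.475 − 16.875 = 84.1 → 84.1°C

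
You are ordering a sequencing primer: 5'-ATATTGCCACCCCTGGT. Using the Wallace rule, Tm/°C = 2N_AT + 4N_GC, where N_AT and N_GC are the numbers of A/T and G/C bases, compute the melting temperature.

52°C

G=3, A=3, T=5, C=6
A+T = 8, G+C = 9
Tm = 2×8 + 4×9 = 52°C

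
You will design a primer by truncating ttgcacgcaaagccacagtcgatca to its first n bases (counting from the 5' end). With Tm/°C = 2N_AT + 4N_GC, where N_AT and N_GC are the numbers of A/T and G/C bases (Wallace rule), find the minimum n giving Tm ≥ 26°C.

n = 8

First 7 bases: TTGCACG → Tm = 22°C (< 26°C)
First 8 bases: TTGCACGC → Tm = 26°C (≥ 26°C)
Since every base adds ≥2°C, Tm only increases with n, so the threshold is first crossed at n = 8.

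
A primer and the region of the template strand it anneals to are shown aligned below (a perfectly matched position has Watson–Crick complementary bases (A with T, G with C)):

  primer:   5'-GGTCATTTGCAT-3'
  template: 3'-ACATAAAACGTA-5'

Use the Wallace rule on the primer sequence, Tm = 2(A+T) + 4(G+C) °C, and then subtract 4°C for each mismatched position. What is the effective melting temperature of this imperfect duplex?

Primer base counts: A=2, T=5, G=3, C=2 → A+T=7, G+C=5
Perfect-match Tm = 2(7) + 4(5) = 14 + 20 = 34°C
Mismatches (positions where the bases are not complementary): 3 (at positions 1, 4, 5)
Effective Tm = 34 − 3×4 = 34 − 12 = 22°C

22°C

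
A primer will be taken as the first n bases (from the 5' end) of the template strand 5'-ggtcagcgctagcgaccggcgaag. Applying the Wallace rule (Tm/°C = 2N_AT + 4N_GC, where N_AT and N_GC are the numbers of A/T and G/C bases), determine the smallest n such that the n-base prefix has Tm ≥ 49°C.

First 14 bases: GGTCAGCGCTAGCG → Tm = 48°C (< 49°C)
First 15 bases: GGTCAGCGCTAGCGA → Tm = 50°C (≥ 49°C)
Each additional base adds 2°C (A/T) or 4°C (G/C), so Tm is non-decreasing in n; n = 15 is the first length to reach 49°C.

n = 15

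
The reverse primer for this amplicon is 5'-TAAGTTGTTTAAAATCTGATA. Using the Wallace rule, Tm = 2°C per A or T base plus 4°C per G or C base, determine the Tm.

50°C

Counting bases: C=1, A=8, T=9, G=3
AT pairs contribute 17, GC pairs contribute 4.
Tm = 2×17 + 4×4 = 50°C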